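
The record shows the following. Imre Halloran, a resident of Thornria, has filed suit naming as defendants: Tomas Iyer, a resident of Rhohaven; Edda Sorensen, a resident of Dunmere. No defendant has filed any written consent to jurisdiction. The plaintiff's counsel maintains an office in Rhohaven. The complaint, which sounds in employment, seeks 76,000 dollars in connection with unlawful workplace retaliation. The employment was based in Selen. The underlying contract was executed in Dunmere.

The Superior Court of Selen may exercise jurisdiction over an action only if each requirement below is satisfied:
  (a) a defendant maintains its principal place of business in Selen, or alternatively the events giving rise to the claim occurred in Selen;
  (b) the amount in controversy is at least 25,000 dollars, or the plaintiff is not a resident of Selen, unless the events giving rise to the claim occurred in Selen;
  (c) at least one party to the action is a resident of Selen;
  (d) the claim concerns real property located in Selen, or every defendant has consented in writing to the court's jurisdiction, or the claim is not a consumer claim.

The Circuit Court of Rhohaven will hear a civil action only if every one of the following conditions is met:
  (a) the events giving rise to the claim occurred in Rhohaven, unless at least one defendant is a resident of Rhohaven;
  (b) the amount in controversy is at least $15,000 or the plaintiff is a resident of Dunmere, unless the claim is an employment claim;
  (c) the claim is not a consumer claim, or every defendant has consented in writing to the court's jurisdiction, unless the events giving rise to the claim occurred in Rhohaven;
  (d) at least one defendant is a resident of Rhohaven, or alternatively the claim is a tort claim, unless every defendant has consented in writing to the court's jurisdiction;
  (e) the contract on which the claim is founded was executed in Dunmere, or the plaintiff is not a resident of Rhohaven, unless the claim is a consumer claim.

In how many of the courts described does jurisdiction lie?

1

The Superior Court of Selen:
  (a) The operative events occurred in Selen, so one alternative holds. Satisfied.
  (b) The amount in controversy is 76,000 dollars, which meets the 25,000 dollars floor, so one alternative holds. Condition met.
  (c) No party resides in Selen. Not met.
  (d) The claim is an employment claim, not a consumer claim, so one alternative holds. Condition met.
  → At least one condition fails; no jurisdiction.
The Circuit Court of Rhohaven:
  (a) The operative events occurred in Selen, not Rhohaven. The proviso rescues it, though: Tomas Iyer resides in Rhohaven. Condition met.
  (b) The amount in controversy is USD 76,000, which meets the $15,000 floor, so this disjunct is met. Met.
  (c) The claim is an employment claim, not a consumer claim, so this disjunct is met. Satisfied.
  (d) Tomas Iyer resides in Rhohaven — that alternative is enough. Satisfied.
  (e) The contract was executed in Dunmere, so one alternative holds. Condition met.
  → Jurisdiction lies.
Courts with jurisdiction: the Circuit Court of Rhohaven — 1 in total.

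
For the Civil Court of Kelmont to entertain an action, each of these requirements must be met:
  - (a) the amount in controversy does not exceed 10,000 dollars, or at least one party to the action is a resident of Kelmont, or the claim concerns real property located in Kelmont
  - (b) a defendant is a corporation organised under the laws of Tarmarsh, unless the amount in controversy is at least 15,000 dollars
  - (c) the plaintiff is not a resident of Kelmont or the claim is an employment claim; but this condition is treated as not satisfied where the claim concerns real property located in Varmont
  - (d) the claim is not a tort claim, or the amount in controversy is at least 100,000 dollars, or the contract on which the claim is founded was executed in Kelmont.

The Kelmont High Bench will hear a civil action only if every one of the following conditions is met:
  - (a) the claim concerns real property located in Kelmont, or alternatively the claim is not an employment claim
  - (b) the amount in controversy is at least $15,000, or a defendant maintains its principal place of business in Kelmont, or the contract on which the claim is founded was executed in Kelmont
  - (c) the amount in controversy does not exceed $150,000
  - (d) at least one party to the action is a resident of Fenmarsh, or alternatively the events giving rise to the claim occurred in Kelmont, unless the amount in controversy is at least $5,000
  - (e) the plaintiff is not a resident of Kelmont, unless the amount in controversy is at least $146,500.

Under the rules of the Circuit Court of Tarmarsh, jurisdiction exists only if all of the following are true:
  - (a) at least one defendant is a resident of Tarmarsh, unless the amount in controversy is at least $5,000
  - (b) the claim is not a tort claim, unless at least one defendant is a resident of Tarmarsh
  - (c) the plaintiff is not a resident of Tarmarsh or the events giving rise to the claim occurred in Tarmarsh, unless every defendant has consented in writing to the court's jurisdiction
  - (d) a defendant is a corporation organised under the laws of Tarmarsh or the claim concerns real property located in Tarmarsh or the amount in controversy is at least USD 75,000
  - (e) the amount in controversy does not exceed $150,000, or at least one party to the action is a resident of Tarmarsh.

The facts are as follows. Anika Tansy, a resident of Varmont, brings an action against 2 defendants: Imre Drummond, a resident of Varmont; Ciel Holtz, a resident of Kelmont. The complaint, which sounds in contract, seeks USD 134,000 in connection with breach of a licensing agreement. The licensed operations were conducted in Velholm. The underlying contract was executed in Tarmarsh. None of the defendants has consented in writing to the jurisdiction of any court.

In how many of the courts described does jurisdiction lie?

3

The Civil Court of Kelmont:
  (a) Ciel Holtz resides in Kelmont — that alternative is enough. Met.
  (b) No defendant is a corporation. The proviso rescues it, though: the amount in controversy is USD 134,000, which meets the 15,000 dollars floor. Met.
  (c) The plaintiff resides in Varmont, which is not Kelmont, so one alternative holds. The carve-out does not apply: the claim does not concern real property. Satisfied.
  (d) The claim is a contract claim, not a tort claim, so this disjunct is met. Condition met.
  → The court has jurisdiction.
The Kelmont High Bench:
  (a) The claim is a contract claim, not an employment claim, which satisfies one of the alternatives. Met.
  (b) The amount in controversy is 134,000 dollars, which meets the USD 15,000 floor, which satisfies one of the alternatives. Condition met.
  (c) The amount in controversy is $134,000, within the 150,000 dollars ceiling. Satisfied.
  (d) No party resides in Fenmarsh; the operative events occurred in Velholm, not Kelmont — none of the alternatives is met. But the amount in controversy is USD 134,000, which meets the 5,000 dollars floor, and the 'unless' clause therefore excuses the requirement. Satisfied.
  (e) The plaintiff resides in Varmont, which is not Kelmont. Satisfied.
  → The court has jurisdiction.
The Circuit Court of Tarmarsh:
  (a) No defendant resides in Tarmarsh (they reside in Varmont, Kelmont). However, the amount in controversy is $134,000, which meets the USD 5,000 floor, so the 'unless' proviso supplies this condition. Met.
  (b) The claim is a contract claim, not a tort claim. Met.
  (c) The plaintiff resides in Varmont, which is not Tarmarsh, so this disjunct is met. Met.
  (d) The amount in controversy is USD 134,000, which meets the USD 75,000 floor, so this disjunct is met. Condition met.
  (e) The amount in controversy is USD 134,000, within the $150,000 ceiling, which satisfies one of the alternatives. Condition met.
  → All conditions met; jurisdiction exists.
Courts with jurisdiction: the Civil Court of Kelmont, the Kelmont High Bench, the Circuit Court of Tarmarsh — 3 in total.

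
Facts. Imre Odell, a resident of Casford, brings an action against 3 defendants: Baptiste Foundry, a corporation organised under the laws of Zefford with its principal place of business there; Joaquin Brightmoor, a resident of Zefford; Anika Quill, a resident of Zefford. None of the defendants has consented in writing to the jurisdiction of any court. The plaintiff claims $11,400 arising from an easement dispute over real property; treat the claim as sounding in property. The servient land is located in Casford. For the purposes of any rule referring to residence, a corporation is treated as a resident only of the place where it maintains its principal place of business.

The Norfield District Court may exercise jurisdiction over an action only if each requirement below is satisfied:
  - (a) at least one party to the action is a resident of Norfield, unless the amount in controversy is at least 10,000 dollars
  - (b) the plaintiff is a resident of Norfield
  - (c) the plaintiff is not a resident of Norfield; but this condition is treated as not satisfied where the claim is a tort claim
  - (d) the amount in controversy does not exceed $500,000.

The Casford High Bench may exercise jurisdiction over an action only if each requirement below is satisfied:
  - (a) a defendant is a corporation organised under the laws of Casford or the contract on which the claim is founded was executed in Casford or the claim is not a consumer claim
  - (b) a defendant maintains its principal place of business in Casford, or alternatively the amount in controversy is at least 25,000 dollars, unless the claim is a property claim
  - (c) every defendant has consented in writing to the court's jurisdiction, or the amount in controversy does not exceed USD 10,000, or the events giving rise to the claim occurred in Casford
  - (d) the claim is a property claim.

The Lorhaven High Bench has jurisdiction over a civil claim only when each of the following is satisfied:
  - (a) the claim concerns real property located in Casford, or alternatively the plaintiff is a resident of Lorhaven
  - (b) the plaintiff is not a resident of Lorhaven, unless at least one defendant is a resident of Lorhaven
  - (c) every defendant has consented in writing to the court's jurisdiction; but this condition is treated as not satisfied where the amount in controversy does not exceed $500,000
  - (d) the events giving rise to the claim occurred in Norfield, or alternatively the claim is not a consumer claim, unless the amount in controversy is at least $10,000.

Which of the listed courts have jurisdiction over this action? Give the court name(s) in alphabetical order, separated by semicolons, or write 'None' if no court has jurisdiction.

The Norfield District Court:
  (a) No party resides in Norfield. However, the amount in controversy is $11,400, which meets the 10,000 dollars floor, so the 'unless' proviso supplies this condition. Met.
  (b) The plaintiff resides in Casford, not Norfield. Not satisfied.
  (c) The plaintiff resides in Casford, which is not Norfield. The exception is not triggered, since the claim is a property claim, not a tort claim. Satisfied.
  (d) The amount in controversy is $11,400, within the 500,000 dollars ceiling. Condition met.
  → Not every requirement is met — no jurisdiction.
The Casford High Bench:
  (a) The claim is a property claim, not a consumer claim — that alternative is enough. Met.
  (b) The corporate defendant(s) have their principal place of business in Zefford, not Casford; the amount in controversy is USD 11,400, below the USD 25,000 floor — none of the alternatives is met. But the claim is a property claim, and the 'unless' clause therefore excuses the requirement. Met.
  (c) The operative events occurred in Casford — that alternative is enough. Condition met.
  (d) The claim is a property claim. Satisfied.
  → Every requirement is satisfied — jurisdiction.
The Lorhaven High Bench:
  (a) The property lies in Casford — that alternative is enough. Condition met.
  (b) The plaintiff resides in Casford, which is not Lorhaven. Condition met.
  (c) No such written consent has been filed. Not satisfied.
  (d) The claim is a property claim, not a consumer claim, so one alternative holds. Condition met.
  → No jurisdiction.

the Casford High Bench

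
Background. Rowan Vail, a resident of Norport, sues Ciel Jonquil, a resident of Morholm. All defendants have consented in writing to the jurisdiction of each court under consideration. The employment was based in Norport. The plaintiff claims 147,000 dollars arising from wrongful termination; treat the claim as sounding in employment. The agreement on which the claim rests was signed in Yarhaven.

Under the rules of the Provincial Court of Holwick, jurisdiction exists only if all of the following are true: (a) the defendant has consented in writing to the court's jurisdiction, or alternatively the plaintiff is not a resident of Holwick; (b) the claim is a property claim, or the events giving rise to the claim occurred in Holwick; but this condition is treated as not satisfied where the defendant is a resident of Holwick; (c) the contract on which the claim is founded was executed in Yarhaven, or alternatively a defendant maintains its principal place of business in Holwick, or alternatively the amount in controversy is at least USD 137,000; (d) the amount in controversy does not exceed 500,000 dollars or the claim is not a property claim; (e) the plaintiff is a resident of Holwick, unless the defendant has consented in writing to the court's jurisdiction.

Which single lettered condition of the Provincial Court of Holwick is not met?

The Provincial Court of Holwick:
  (a) Every defendant has filed written consent — that alternative is enough. Met.
  (b) The claim is an employment claim, not a property claim; the operative events occurred in Norport, not Holwick — every alternative fails. Fails.
  (c) The contract was executed in Yarhaven, which satisfies one of the alternatives. Condition met.
  (d) The amount in controversy is 147,000 dollars, within the $500,000 ceiling, so this disjunct is met. Satisfied.
  (e) The plaintiff resides in Norport, not Holwick. But every defendant has filed written consent, and the 'unless' clause therefore excuses the requirement. Condition met.
Only condition (b) fails.

(b)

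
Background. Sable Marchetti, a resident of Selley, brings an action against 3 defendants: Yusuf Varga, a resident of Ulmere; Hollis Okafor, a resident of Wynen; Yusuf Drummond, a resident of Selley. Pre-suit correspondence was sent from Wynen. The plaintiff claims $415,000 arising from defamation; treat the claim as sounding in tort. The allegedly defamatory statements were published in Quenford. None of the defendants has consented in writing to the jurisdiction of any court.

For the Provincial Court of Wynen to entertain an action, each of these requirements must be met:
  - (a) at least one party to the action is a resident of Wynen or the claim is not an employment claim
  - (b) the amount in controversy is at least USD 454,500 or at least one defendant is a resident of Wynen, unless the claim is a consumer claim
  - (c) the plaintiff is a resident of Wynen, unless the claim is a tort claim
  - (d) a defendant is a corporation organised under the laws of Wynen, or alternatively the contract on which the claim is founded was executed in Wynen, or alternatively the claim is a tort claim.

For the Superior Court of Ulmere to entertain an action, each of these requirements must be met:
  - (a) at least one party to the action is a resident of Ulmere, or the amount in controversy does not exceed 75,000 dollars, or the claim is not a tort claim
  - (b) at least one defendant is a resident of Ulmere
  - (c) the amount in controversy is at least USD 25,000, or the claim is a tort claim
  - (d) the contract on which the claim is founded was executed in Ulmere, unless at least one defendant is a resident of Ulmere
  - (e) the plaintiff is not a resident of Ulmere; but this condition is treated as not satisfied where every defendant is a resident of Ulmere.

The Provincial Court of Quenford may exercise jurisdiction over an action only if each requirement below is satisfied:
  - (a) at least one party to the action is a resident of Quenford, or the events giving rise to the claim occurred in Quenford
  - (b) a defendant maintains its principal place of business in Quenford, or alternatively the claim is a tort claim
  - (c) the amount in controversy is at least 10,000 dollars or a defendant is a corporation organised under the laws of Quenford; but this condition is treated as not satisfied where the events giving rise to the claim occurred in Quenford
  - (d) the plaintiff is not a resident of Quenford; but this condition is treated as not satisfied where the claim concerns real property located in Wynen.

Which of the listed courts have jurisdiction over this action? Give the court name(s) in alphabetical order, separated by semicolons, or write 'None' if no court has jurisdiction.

The Provincial Court of Wynen:
  (a) Hollis Okafor resides in Wynen — that alternative is enough. Satisfied.
  (b) Hollis Okafor resides in Wynen, which satisfies one of the alternatives. Met.
  (c) The plaintiff resides in Selley, not Wynen. The proviso rescues it, though: the claim is a tort claim. Met.
  (d) The claim is a tort claim — that alternative is enough. Condition met.
  → Jurisdiction lies.
The Superior Court of Ulmere:
  (a) Yusuf Varga resides in Ulmere, so this disjunct is met. Met.
  (b) Yusuf Varga resides in Ulmere. Condition met.
  (c) The amount in controversy is USD 415,000, which meets the USD 25,000 floor, which satisfies one of the alternatives. Condition met.
  (d) No contract (and hence no place of execution) is alleged. But Yusuf Varga resides in Ulmere, and the 'unless' clause therefore excuses the requirement. Condition met.
  (e) The plaintiff resides in Selley, which is not Ulmere. The exception is not triggered, since the defendants reside as follows — Yusuf Varga in Ulmere, Hollis Okafor in Wynen, Yusuf Drummond in Selley — not all in Ulmere. Satisfied.
  → Every requirement is satisfied — jurisdiction.
The Provincial Court of Quenford:
  (a) The operative events occurred in Quenford, so one alternative holds. Met.
  (b) The claim is a tort claim, which satisfies one of the alternatives. Met.
  (c) The amount in controversy is USD 415,000, which meets the USD 10,000 floor, which satisfies one of the alternatives. But the operative events occurred in Quenford, triggering the carve-out and defeating this condition. Fails.
  (d) The plaintiff resides in Selley, which is not Quenford. The carve-out does not apply: the claim does not concern real property. Met.
  → No jurisdiction.

the Provincial Court of Wynen; the Superior Court of Ulmere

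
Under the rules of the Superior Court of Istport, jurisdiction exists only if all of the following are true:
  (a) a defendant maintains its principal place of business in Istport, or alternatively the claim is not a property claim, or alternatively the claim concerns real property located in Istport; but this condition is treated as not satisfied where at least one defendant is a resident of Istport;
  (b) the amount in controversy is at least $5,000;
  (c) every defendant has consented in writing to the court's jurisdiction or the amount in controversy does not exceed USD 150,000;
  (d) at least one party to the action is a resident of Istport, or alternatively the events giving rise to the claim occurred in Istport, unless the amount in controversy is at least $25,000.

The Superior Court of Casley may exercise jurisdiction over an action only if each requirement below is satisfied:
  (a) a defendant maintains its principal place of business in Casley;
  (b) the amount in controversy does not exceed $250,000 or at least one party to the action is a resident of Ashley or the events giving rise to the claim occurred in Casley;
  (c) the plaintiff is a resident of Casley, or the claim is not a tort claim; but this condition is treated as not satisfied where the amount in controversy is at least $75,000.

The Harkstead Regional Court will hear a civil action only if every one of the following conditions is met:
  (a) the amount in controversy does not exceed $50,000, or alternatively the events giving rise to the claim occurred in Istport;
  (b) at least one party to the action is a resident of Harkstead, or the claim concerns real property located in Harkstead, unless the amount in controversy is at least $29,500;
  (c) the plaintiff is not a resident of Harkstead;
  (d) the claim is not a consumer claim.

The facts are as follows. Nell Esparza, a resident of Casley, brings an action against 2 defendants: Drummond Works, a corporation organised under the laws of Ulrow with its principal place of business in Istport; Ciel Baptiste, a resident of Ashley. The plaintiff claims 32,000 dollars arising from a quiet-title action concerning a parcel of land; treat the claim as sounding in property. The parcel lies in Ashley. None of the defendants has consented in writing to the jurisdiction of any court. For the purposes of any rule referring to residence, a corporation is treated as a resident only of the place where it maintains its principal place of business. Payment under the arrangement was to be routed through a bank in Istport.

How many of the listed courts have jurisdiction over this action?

The Superior Court of Istport:
  (a) Drummond Works has its principal place of business in Istport, which satisfies one of the alternatives. However, Drummond Works resides in Istport, which falls within the stated exception and so defeats the condition. Not satisfied.
  (b) The amount in controversy is 32,000 dollars, which meets the 5,000 dollars floor. Met.
  (c) The amount in controversy is $32,000, within the $150,000 ceiling, so this disjunct is met. Condition met.
  (d) Drummond Works resides in Istport — that alternative is enough. Condition met.
  → No jurisdiction.
The Superior Court of Casley:
  (a) The corporate defendant(s) have their principal place of business in Istport, not Casley. Not satisfied.
  (b) The amount in controversy is 32,000 dollars, within the USD 250,000 ceiling, so one alternative holds. Met.
  (c) The plaintiff resides in Casley, so this disjunct is met. The exception is not triggered, since the amount in controversy is $32,000, below the USD 75,000 floor. Condition met.
  → The court lacks jurisdiction.
The Harkstead Regional Court:
  (a) The amount in controversy is $32,000, within the 50,000 dollars ceiling — that alternative is enough. Met.
  (b) No party resides in Harkstead; the property lies in Ashley, not Harkstead — every alternative fails. However, the amount in controversy is USD 32,000, which meets the $29,500 floor, so the 'unless' proviso supplies this condition. Satisfied.
  (c) The plaintiff resides in Casley, which is not Harkstead. Condition met.
  (d) The claim is a property claim, not a consumer claim. Condition met.
  → Every requirement is satisfied — jurisdiction.
Courts with jurisdiction: the Harkstead Regional Court — 1 in total.

1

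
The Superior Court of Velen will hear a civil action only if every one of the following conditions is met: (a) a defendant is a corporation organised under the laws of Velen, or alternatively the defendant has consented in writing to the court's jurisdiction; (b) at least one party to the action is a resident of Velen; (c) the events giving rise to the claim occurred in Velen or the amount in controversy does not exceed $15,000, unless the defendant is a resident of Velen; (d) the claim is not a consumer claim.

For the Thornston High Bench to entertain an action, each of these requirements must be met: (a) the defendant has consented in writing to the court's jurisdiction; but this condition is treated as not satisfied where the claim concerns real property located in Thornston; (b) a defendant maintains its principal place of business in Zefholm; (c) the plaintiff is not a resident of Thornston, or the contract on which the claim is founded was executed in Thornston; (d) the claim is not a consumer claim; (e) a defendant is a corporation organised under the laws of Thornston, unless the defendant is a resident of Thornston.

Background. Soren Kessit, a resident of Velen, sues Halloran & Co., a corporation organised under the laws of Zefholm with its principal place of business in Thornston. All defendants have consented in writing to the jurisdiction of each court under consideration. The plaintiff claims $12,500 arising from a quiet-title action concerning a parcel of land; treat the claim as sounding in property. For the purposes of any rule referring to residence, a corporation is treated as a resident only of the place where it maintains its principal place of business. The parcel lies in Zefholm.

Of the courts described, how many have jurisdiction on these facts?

The Superior Court of Velen:
  (a) Every defendant has filed written consent, which satisfies one of the alternatives. Met.
  (b) Soren Kessit resides in Velen. Satisfied.
  (c) The amount in controversy is USD 12,500, within the $15,000 ceiling, so one alternative holds. Satisfied.
  (d) The claim is a property claim, not a consumer claim. Satisfied.
  → Jurisdiction lies.
The Thornston High Bench:
  (a) Every defendant has filed written consent. The exception is not triggered, since the property lies in Zefholm, not Thornston. Satisfied.
  (b) The corporate defendant(s) have their principal place of business in Thornston, not Zefholm. Fails.
  (c) The plaintiff resides in Velen, which is not Thornston — that alternative is enough. Satisfied.
  (d) The claim is a property claim, not a consumer claim. Condition met.
  (e) The corporate defendant(s) are organised in Zefholm, not Thornston. The proviso rescues it, though: the defendant resides in Thornston. Satisfied.
  → At least one condition fails; no jurisdiction.
Courts with jurisdiction: the Superior Court of Velen — 1 in total.

1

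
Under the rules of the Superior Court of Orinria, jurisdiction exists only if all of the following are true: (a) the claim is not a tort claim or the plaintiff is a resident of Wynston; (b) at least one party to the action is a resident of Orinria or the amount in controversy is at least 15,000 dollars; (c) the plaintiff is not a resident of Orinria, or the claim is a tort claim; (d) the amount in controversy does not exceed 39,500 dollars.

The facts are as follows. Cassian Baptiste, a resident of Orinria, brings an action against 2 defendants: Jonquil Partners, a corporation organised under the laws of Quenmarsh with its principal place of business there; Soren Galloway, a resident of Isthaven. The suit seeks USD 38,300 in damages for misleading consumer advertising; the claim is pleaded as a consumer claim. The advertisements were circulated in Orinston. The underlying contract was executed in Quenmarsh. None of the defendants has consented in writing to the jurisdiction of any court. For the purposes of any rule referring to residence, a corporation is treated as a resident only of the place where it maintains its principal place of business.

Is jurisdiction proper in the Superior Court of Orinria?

No

The Superior Court of Orinria:
  (a) The claim is a consumer claim, not a tort claim, so this disjunct is met. Met.
  (b) Cassian Baptiste resides in Orinria — that alternative is enough. Condition met.
  (c) The plaintiff resides in Orinria; the claim is a consumer claim, not a tort claim — none of the alternatives is met. Not met.
  (d) The amount in controversy is 38,300 dollars, within the $39,500 ceiling. Satisfied.
  → Not every requirement is met — no jurisdiction.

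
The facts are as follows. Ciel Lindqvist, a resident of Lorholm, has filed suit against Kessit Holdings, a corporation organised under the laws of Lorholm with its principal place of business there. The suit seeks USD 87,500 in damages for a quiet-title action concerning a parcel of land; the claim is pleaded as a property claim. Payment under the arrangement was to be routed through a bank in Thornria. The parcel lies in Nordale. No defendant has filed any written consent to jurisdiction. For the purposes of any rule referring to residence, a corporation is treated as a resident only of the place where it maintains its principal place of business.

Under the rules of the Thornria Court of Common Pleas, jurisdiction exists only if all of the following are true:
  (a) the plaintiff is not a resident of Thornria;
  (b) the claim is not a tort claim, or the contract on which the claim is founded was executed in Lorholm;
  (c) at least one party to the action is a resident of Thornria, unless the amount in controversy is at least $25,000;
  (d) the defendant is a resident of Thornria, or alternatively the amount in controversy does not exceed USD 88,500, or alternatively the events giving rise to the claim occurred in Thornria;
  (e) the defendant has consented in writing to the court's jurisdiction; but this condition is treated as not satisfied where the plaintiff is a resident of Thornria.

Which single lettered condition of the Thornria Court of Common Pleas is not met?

The Thornria Court of Common Pleas:
  (a) The plaintiff resides in Lorholm, which is not Thornria. Condition met.
  (b) The claim is a property claim, not a tort claim, so one alternative holds. Satisfied.
  (c) No party resides in Thornria. However, the amount in controversy is 87,500 dollars, which meets the USD 25,000 floor, so the 'unless' proviso supplies this condition. Satisfied.
  (d) The amount in controversy is $87,500, within the 88,500 dollars ceiling, which satisfies one of the alternatives. Satisfied.
  (e) No such written consent has been filed. Fails.
Only condition (e) fails.

(e)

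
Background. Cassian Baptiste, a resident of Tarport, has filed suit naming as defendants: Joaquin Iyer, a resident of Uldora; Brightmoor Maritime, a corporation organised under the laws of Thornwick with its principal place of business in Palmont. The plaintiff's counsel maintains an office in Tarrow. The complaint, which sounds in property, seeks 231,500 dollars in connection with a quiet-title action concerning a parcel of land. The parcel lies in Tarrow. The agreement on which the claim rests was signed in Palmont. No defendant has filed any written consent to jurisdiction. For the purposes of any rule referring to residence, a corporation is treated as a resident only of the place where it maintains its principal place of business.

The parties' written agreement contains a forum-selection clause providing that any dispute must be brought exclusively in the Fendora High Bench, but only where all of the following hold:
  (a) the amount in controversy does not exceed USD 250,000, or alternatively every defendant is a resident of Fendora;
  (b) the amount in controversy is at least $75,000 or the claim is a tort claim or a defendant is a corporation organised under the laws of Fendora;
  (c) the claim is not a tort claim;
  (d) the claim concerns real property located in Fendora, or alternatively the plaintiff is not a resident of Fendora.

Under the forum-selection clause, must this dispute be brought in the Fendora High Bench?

The Fendora High Bench:
  (a) The amount in controversy is USD 231,500, within the USD 250,000 ceiling — that alternative is enough. Met.
  (b) The amount in controversy is $231,500, which meets the $75,000 floor, so this disjunct is met. Condition met.
  (c) The claim is a property claim, not a tort claim. Condition met.
  (d) The plaintiff resides in Tarport, which is not Fendora, so one alternative holds. Satisfied.
  → The clause applies.

Yes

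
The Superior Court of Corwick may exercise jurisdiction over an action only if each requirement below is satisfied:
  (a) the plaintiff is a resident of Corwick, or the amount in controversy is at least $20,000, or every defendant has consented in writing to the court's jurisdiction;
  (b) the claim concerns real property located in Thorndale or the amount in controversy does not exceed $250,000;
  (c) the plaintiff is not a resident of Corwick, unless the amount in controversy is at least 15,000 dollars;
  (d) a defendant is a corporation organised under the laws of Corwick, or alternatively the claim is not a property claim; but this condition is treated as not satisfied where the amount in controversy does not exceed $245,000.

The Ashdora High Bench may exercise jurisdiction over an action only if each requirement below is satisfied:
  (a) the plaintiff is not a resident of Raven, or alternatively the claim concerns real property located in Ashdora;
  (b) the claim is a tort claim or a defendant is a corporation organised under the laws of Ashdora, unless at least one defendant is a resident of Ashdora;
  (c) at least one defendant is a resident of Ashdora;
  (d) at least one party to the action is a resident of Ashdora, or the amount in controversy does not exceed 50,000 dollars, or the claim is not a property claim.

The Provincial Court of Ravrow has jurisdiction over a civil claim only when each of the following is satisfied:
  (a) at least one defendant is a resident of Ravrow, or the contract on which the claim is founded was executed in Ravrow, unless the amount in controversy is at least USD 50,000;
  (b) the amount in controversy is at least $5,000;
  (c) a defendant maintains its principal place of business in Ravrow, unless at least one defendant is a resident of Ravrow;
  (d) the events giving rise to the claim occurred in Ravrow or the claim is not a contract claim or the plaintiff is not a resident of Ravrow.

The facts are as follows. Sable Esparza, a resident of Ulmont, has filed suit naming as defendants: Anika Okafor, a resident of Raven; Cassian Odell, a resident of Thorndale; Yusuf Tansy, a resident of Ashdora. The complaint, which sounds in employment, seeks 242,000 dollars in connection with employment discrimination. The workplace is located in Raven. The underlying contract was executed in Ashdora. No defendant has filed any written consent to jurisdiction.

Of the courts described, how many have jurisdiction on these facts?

The Superior Court of Corwick:
  (a) The amount in controversy is $242,000, which meets the USD 20,000 floor — that alternative is enough. Condition met.
  (b) The amount in controversy is 242,000 dollars, within the USD 250,000 ceiling — that alternative is enough. Met.
  (c) The plaintiff resides in Ulmont, which is not Corwick. Met.
  (d) The claim is an employment claim, not a property claim, which satisfies one of the alternatives. But the amount in controversy is 242,000 dollars, within the 245,000 dollars ceiling, triggering the carve-out and defeating this condition. Not satisfied.
  → No jurisdiction.
The Ashdora High Bench:
  (a) The plaintiff resides in Ulmont, which is not Raven, so this disjunct is met. Satisfied.
  (b) The claim is an employment claim, not a tort claim; no defendant is a corporation — every alternative fails. But Yusuf Tansy resides in Ashdora, and the 'unless' clause therefore excuses the requirement. Condition met.
  (c) Yusuf Tansy resides in Ashdora. Met.
  (d) Yusuf Tansy resides in Ashdora, which satisfies one of the alternatives. Satisfied.
  → Every requirement is satisfied — jurisdiction.
The Provincial Court of Ravrow:
  (a) No defendant resides in Ravrow (they reside in Raven, Thorndale, Ashdora); the contract was executed in Ashdora, not Ravrow — none of the alternatives is met. However, the amount in controversy is 242,000 dollars, which meets the USD 50,000 floor, so the 'unless' proviso supplies this condition. Condition met.
  (b) The amount in controversy is $242,000, which meets the USD 5,000 floor. Satisfied.
  (c) No defendant is a corporation. The proviso offers no rescue either, since no defendant resides in Ravrow (they reside in Raven, Thorndale, Ashdora). Not met.
  (d) The claim is an employment claim, not a contract claim, which satisfies one of the alternatives. Satisfied.
  → At least one condition fails; no jurisdiction.
Courts with jurisdiction: the Ashdora High Bench — 1 in total.

1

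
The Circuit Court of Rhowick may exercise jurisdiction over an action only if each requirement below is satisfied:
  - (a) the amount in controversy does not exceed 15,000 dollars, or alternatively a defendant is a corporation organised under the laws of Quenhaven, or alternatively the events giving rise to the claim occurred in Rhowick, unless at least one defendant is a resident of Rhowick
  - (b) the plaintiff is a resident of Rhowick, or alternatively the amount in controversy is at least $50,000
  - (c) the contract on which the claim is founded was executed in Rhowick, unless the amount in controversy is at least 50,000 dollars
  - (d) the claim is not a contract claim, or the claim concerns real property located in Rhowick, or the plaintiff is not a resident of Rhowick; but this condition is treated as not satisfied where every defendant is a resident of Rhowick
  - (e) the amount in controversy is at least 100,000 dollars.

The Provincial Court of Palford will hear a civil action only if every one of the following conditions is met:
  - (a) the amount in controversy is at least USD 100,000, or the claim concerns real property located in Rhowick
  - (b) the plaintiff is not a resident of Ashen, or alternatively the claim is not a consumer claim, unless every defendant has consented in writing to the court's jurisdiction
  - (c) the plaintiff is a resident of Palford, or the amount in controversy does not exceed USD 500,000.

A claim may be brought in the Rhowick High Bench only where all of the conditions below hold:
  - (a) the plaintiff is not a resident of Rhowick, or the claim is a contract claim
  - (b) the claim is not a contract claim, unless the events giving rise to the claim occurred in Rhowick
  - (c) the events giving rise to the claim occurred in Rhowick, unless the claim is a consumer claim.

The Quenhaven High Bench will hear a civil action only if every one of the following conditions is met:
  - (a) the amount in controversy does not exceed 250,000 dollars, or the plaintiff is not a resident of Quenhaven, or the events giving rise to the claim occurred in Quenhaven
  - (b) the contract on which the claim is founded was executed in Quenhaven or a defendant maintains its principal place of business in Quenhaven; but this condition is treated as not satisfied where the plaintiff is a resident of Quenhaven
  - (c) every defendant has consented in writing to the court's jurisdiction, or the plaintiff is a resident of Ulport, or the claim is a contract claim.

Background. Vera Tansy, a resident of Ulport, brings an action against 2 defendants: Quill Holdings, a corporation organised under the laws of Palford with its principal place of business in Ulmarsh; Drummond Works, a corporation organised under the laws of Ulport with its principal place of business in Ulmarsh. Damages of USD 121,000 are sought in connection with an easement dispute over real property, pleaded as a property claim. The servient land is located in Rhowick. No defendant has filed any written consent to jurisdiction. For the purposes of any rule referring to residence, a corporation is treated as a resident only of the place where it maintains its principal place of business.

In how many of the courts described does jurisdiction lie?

3

The Circuit Court of Rhowick:
  (a) The operative events occurred in Rhowick — that alternative is enough. Condition met.
  (b) The amount in controversy is 121,000 dollars, which meets the 50,000 dollars floor — that alternative is enough. Met.
  (c) No contract (and hence no place of execution) is alleged. The proviso rescues it, though: the amount in controversy is 121,000 dollars, which meets the USD 50,000 floor. Condition met.
  (d) The claim is a property claim, not a contract claim, which satisfies one of the alternatives. The exception is not triggered, since the defendants reside as follows — Quill Holdings in Ulmarsh, Drummond Works in Ulmarsh — not all in Rhowick. Met.
  (e) The amount in controversy is USD 121,000, which meets the USD 100,000 floor. Met.
  → Jurisdiction lies.
The Provincial Court of Palford:
  (a) The amount in controversy is $121,000, which meets the USD 100,000 floor — that alternative is enough. Condition met.
  (b) The plaintiff resides in Ulport, which is not Ashen — that alternative is enough. Condition met.
  (c) The amount in controversy is $121,000, within the 500,000 dollars ceiling, which satisfies one of the alternatives. Met.
  → The court has jurisdiction.
The Rhowick High Bench:
  (a) The plaintiff resides in Ulport, which is not Rhowick — that alternative is enough. Condition met.
  (b) The claim is a property claim, not a contract claim. Condition met.
  (c) The operative events occurred in Rhowick. Met.
  → Every requirement is satisfied — jurisdiction.
The Quenhaven High Bench:
  (a) The amount in controversy is USD 121,000, within the $250,000 ceiling, so this disjunct is met. Met.
  (b) No contract (and hence no place of execution) is alleged; the corporate defendant(s) have their principal place of business in Ulmarsh, not Quenhaven — no alternative holds. Condition not met.
  (c) The plaintiff resides in Ulport, so this disjunct is met. Condition met.
  → The court lacks jurisdiction.
Courts with jurisdiction: the Circuit Court of Rhowick, the Provincial Court of Palford, the Rhowick High Bench — 3 in total.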